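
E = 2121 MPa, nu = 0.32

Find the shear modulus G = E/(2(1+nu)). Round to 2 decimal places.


G = 2121 / (2 * 1.32)
= 803.41 MPa

803.41


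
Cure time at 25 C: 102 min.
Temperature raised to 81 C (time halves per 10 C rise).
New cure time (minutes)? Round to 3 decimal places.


Acceleration factor = 2^(56/10) = 48.5029
New time = 102 / 48.5029 = 2.103 min

2.103


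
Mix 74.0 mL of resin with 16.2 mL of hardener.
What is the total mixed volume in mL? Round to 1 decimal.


Total = 74.0 + 16.2 = 90.2 mL

90.2


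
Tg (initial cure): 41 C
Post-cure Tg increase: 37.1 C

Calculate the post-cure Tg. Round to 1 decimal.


Post-cure Tg = 41 + 37.1 = 78.1 C

78.1


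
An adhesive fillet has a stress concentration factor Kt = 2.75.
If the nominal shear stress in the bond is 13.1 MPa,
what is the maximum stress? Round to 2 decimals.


Max stress = 13.1 * 2.75 = 36.03 MPa

36.03


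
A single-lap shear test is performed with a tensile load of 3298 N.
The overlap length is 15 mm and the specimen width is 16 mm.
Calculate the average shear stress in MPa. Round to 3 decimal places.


Shear stress = F / (overlap * width)
= 3298 / (15 * 16)
= 3298 / 240
= 13.742 MPa

13.742


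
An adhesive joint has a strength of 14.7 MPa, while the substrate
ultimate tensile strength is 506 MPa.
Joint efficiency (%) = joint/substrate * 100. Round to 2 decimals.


Efficiency = 14.7 / 506 * 100
= 2.91%

2.91


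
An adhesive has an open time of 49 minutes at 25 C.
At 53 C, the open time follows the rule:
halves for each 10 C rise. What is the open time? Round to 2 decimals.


Factor = 2^((53-25)/10) = 6.9644
Open time = 49 / 6.9644 = 7.04 min

7.04


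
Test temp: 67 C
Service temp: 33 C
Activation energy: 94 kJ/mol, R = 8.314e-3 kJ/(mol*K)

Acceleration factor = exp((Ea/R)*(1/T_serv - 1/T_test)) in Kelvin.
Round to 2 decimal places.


AF = exp((94/0.008314)*(1/306.15 - 1/340.15))
= 40.10

40.10


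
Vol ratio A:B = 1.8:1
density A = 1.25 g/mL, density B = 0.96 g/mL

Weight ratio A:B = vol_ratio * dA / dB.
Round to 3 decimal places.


Weight ratio = 1.8 * 1.25 / 0.96
= 2.344

2.344


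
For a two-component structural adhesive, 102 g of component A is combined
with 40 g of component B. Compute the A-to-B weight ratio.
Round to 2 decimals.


Weight ratio A:B = 102 / 40
= 2.55

2.55


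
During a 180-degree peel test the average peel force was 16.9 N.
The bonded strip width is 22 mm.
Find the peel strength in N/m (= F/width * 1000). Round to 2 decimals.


Peel strength = F/width * 1000
= 16.9 / 22 * 1000
= 768.18 N/m

768.18


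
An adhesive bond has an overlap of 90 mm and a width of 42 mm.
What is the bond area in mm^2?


Bond area = overlap * width
= 90 * 42
= 3780 mm^2

3780


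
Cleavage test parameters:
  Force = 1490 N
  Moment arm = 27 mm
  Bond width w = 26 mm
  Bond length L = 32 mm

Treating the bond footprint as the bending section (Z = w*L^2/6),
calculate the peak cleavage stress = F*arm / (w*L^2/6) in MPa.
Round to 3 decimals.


M = 1490 * 27 = 40230 N*mm
Z = 26 * 32^2 / 6 = 26624 / 6 mm^3
sigma = M / Z = 6 * 40230 / 26624 = 241380 / 26624
= 9.066 MPa

9.066


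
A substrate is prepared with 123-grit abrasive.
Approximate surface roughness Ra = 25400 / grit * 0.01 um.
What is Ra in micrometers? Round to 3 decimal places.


Ra = 25400 / 123 * 0.01 = 2.065 um

2.065


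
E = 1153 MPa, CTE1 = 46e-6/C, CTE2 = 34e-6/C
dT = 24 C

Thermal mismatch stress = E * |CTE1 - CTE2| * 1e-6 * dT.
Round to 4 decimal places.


= 1153 * 12e-6 * 24
= 0.3321 MPa

0.3321


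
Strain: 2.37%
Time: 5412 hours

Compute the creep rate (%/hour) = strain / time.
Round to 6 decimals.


Creep rate = 2.37 / 5412
= 0.000438 %/h

0.000438


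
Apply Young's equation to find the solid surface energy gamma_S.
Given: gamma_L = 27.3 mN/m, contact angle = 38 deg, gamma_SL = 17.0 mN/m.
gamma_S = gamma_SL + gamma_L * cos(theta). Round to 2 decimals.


theta_rad = 38 * pi/180 = 0.663225
gamma_S = 17.0 + 27.3 * cos(0.663225)
= 38.51 mN/m

38.51


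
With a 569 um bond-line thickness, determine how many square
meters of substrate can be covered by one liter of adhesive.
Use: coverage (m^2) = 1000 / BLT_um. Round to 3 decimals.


Coverage = 1000 / 569 = 1.757 m^2

1.757


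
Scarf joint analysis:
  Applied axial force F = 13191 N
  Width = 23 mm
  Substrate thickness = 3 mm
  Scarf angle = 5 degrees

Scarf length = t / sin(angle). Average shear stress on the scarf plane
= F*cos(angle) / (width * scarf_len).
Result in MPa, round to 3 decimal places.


Scarf length = 3 / sin(5 deg) = 34.4211 mm
cos(5 deg) = 0.996195
Shear = 13191 * 0.996195 / (23 * 34.4211)
= 16.599 MPa

16.599


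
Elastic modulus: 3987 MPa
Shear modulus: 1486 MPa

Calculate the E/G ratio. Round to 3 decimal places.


E / G = 3987 / 1486 = 2.683

2.683


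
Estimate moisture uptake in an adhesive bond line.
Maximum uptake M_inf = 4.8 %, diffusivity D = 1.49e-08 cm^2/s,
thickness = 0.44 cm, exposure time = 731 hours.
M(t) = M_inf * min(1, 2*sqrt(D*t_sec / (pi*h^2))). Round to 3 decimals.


Convert time: 731 h = 2631600 s
ratio = min(1, 2*sqrt(1.49e-08*2631600/(pi*0.44^2)))
= 0.507815
M(t) = 4.8 * 0.507815 = 2.438%

2.438


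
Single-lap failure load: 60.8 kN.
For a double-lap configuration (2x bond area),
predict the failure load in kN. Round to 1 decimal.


Failure load = 60.8 * 2 = 121.6 kN

121.6


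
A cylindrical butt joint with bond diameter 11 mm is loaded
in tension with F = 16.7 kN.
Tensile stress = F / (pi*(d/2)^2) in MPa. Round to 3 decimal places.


Area = pi * (11/2)^2 = 95.0332 mm^2
Stress = 16.7*1000 / 95.0332
= 175.728 MPa

175.728


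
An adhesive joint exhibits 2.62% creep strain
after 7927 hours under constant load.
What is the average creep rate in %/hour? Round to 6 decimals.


Creep rate = strain / time
= 2.62 / 7927
= 0.000331 %/h

0.000331


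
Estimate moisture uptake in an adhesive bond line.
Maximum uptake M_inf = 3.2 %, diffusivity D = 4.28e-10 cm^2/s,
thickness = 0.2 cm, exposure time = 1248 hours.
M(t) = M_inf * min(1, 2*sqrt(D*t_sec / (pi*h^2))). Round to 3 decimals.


Convert time: 1248 h = 4492800 s
ratio = min(1, 2*sqrt(4.28e-10*4492800/(pi*0.2^2)))
= 0.247403
M(t) = 3.2 * 0.247403 = 0.792%

0.792


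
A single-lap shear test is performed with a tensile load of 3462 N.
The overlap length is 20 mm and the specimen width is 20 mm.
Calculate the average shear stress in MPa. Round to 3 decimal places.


Shear stress = F / (overlap * width)
= 3462 / (20 * 20)
= 3462 / 400
= 8.655 MPa

8.655


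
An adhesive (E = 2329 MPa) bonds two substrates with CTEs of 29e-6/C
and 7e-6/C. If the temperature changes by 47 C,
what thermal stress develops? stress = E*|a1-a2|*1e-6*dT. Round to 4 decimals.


Stress = 2329 * |29 - 7| * 1e-6 * 47
= 2.4082 MPa

2.4082


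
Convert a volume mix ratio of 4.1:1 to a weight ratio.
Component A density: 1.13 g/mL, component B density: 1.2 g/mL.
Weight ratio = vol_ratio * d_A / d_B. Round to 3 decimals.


= 4.1 * 1.13 / 1.2 = 3.861

3.861


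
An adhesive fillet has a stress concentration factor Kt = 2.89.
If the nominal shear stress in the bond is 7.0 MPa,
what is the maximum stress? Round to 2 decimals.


Max stress = 7.0 * 2.89 = 20.23 MPa

20.23


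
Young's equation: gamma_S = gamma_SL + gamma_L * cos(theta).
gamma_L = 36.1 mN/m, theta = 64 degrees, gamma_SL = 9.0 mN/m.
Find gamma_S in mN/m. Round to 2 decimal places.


cos(64 deg) = 0.438371
gamma_S = 9.0 + 36.1 * 0.438371
= 24.83 mN/m

24.83


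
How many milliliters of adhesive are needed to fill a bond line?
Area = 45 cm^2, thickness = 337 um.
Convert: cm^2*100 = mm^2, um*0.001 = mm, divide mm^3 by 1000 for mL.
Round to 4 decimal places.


= (45 * 100) * (337 * 0.001) / 1000
= 1.5165 mL

1.5165


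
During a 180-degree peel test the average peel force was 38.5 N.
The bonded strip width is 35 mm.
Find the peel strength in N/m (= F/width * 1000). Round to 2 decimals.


Peel strength = F/width * 1000
= 38.5 / 35 * 1000
= 1100.00 N/m

1100.00


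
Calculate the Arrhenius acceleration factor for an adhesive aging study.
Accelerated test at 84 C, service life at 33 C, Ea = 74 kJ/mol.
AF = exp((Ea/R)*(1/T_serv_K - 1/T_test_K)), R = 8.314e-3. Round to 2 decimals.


T_test = 357.15 K, T_serv = 306.15 K
Ea/R = 74 / 0.008314 = 8900.65
AF = exp(8900.65 * (1/306.15 - 1/357.15))
= 63.53

63.53


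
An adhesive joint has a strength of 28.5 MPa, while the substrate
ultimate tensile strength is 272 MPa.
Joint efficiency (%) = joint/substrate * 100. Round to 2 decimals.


Efficiency = 28.5 / 272 * 100
= 10.48%

10.48


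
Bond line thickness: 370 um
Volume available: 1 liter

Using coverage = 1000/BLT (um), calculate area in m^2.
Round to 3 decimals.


1 L = 1e6 mm^3, thickness = 370 um = 0.37 mm
Area = 1e6 / 0.37 mm^2 = (1e6 / 0.37) / 1e6 m^2 = 1000 / 370 m^2
= 2.703 m^2

2.703


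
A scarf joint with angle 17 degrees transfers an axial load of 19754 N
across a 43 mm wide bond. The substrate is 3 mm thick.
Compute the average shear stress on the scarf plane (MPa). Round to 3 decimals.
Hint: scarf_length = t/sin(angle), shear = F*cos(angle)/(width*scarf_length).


scarf_length = 3 / sin(17 deg) = 10.2609 mm
cos(17 deg) = 0.956305
shear stress = 19754 * 0.956305 / (43 * 10.2609)
= 42.815 MPa

42.815


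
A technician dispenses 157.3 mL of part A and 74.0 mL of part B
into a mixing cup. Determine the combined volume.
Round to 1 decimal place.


Combined volume = 157.3 + 74.0
= 231.3 mL

231.3


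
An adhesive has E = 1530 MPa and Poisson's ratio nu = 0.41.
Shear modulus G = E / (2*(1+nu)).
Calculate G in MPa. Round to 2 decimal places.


G = 1530 / (2*(1+0.41))
= 1530 / 2.82
= 542.55 MPa

542.55


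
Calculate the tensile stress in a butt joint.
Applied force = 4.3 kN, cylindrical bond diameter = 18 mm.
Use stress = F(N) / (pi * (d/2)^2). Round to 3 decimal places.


A = pi * 9.0^2 = 254.4690 mm^2
sigma = 4300.0 / 254.4690 = 16.898 MPa

16.898


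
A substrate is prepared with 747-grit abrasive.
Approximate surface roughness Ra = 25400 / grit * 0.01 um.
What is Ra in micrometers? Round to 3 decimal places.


Ra = 25400 / 747 * 0.01 = 0.340 um

0.340


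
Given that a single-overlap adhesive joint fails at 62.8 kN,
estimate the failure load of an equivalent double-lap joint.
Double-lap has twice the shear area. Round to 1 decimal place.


Double-lap factor = 2
Expected load = 62.8 * 2 = 125.6 kN

125.6


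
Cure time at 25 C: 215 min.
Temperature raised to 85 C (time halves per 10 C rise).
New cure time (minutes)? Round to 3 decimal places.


Acceleration factor = 2^(60/10) = 64.0000
New time = 215 / 64.0000 = 3.359 min

3.359


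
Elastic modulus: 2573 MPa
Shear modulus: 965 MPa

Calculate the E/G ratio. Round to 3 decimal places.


E / G = 2573 / 965 = 2.666

2.666


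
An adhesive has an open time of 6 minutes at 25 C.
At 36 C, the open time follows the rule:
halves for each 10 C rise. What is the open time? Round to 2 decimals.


Factor = 2^((36-25)/10) = 2.1435
Open time = 6 / 2.1435 = 2.80 min

2.80


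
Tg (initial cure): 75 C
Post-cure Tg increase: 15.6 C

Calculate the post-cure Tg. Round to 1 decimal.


Post-cure Tg = 75 + 15.6 = 90.6 C

90.6


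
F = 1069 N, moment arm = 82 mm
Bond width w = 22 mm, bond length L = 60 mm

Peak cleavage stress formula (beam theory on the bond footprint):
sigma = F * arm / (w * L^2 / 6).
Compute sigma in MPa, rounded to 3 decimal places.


sigma = (1069 * 82) / (22 * 3600 / 6)
= 87658 * 6 / 79200
= 525948 / 79200
= 6.641 MPa

6.641


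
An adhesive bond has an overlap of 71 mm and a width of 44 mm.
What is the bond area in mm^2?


Bond area = overlap * width
= 71 * 44
= 3124 mm^2

3124


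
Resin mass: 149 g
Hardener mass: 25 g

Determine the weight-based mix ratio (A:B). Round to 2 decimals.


Ratio = 149 / 25 = 5.96

5.96


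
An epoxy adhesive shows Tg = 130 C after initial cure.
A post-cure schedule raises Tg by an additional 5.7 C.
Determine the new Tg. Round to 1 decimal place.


New Tg = 130 + 5.7
= 135.7 C

135.7


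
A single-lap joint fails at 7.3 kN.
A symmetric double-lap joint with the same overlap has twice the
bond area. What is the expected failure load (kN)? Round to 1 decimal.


Double-lap load = 2 * 7.3 = 14.6 kN

14.6


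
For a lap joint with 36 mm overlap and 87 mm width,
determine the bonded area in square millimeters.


Area = 36 * 87 = 3132 mm^2

3132


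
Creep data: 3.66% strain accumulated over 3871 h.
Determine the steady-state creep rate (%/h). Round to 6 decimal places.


Rate = 3.66 / 3871 = 0.000945 %/h

0.000945


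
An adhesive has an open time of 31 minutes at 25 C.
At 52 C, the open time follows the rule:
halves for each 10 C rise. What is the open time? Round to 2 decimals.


Factor = 2^((52-25)/10) = 6.4980
Open time = 31 / 6.4980 = 4.77 min

4.77


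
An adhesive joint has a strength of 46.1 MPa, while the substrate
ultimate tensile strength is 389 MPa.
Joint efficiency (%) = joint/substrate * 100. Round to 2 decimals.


Efficiency = 46.1 / 389 * 100
= 11.85%

11.85


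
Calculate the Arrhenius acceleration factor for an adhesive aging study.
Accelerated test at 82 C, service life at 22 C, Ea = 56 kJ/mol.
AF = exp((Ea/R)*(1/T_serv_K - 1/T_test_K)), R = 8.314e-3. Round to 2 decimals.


T_test = 355.15 K, T_serv = 295.15 K
Ea/R = 56 / 0.008314 = 6735.63
AF = exp(6735.63 * (1/295.15 - 1/355.15))
= 47.25

47.25


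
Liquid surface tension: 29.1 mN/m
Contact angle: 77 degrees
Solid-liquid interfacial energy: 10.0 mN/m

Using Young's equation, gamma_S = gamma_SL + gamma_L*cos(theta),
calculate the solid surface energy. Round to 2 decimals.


gamma_S = 10.0 + 29.1 * cos(77)
= 16.55 mN/m

16.55


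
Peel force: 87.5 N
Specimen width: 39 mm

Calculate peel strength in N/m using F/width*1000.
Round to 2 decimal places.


Peel strength = 87.5 / 39 * 1000 = 2243.59 N/m

2243.59


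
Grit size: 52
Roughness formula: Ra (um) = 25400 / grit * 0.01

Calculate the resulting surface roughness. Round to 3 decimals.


Ra = 25400 / 52 * 0.01
= 4.885 um

4.885


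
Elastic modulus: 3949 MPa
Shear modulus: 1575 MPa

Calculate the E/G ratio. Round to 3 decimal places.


E / G = 3949 / 1575 = 2.507

2.507


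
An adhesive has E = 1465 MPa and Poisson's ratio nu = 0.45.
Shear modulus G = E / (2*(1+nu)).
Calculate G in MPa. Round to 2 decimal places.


G = 1465 / (2*(1+0.45))
= 1465 / 2.90
= 505.17 MPa

505.17


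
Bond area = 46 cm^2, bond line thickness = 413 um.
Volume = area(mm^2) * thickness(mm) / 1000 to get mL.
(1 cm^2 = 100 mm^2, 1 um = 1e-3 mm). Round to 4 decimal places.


area_mm2 = 46 * 100 = 4600
blt_mm = 413 * 1e-3 = 0.413
vol_mm3 = 4600 * 0.413 = 1899.8
vol_mL = 1899.8 / 1000 = 1.8998 mL

1.8998


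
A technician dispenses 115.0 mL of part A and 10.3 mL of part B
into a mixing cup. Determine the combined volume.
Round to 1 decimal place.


Combined volume = 115.0 + 10.3
= 125.3 mL

125.3


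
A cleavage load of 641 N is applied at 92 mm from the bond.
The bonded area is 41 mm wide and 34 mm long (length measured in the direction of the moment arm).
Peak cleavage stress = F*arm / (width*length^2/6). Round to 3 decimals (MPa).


Moment = 641 * 92 = 58972 N*mm
Section modulus = 41 * 1156 / 6 = 47396 / 6 mm^3
Stress = 58972 / (47396 / 6) = 353832 / 47396
= 7.465 MPa

7.465


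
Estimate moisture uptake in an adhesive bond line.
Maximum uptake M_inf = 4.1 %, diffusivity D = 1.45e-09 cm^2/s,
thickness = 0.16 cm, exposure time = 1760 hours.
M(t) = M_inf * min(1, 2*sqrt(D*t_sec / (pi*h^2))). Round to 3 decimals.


Convert time: 1760 h = 6336000 s
ratio = min(1, 2*sqrt(1.45e-09*6336000/(pi*0.16^2)))
= 0.675969
M(t) = 4.1 * 0.675969 = 2.771%

2.771


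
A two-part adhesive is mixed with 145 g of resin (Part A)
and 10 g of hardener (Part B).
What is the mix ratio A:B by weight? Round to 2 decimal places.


Mix ratio = mass_A / mass_B
= 145 / 10
= 14.50

14.50


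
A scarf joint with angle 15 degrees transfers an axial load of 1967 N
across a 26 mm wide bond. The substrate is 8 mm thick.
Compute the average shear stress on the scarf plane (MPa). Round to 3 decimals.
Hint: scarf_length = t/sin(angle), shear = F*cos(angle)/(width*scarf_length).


scarf_length = 8 / sin(15 deg) = 30.9096 mm
cos(15 deg) = 0.965926
shear stress = 1967 * 0.965926 / (26 * 30.9096)
= 2.364 MPa

2.364


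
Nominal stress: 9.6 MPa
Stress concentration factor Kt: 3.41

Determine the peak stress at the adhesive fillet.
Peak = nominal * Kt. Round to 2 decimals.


Peak stress = 9.6 * 3.41
= 32.74 MPa

32.74


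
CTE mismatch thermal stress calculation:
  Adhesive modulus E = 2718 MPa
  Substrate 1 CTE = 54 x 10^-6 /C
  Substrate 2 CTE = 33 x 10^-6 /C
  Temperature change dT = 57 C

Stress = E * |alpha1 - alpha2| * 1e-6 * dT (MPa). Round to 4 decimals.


delta_alpha = |54 - 33| = 21 x 10^-6/C
Stress = 2718 * 21e-6 * 57
= 3.2534 MPa

3.2534


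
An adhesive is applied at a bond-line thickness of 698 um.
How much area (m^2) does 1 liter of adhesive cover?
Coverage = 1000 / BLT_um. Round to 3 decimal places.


Coverage = 1000 / 698 = 1.433 m^2

1.433


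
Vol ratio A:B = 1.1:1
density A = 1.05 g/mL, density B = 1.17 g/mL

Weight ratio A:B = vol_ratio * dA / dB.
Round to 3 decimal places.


Weight ratio = 1.1 * 1.05 / 1.17
= 0.987

0.987


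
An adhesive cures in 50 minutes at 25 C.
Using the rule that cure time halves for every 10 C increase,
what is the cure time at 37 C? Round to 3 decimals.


Factor = 2^((37 - 25) / 10) = 2.2974
Cure time = 50 / 2.2974
= 21.764 minutes

21.764


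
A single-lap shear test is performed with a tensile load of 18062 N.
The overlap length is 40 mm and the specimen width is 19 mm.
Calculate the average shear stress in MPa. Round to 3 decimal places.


Shear stress = F / (overlap * width)
= 18062 / (40 * 19)
= 18062 / 760
= 23.766 MPa

23.766


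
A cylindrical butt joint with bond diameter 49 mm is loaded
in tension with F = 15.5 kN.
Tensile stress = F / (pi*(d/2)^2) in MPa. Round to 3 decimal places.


Area = pi * (49/2)^2 = 1885.7410 mm^2
Stress = 15.5*1000 / 1885.7410
= 8.220 MPa

8.220


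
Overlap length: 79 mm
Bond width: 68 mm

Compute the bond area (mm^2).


Bond area = 79 * 68 = 5372 mm^2

5372


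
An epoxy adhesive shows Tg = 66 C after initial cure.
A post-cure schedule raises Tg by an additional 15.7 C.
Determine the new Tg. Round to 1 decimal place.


New Tg = 66 + 15.7
= 81.7 C

81.7


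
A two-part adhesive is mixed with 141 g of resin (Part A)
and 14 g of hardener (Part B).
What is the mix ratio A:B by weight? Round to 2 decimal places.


Mix ratio = mass_A / mass_B
= 141 / 14
= 10.07

10.07


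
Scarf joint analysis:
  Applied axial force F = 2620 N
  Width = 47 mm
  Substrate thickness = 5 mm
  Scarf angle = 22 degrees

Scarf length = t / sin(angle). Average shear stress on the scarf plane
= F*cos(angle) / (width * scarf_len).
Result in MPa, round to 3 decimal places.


Scarf length = 5 / sin(22 deg) = 13.3473 mm
cos(22 deg) = 0.927184
Shear = 2620 * 0.927184 / (47 * 13.3473)
= 3.872 MPa

3.872


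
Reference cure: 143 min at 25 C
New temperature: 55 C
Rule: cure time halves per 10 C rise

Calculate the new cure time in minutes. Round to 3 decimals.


factor = 2^((55-25)/10) = 8.0000
t_new = 143 / 8.0000 = 17.875 min

17.875


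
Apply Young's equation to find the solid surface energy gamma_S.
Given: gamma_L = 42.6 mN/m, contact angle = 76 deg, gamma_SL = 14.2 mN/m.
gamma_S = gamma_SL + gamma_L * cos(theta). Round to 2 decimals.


theta_rad = 76 * pi/180 = 1.326450
gamma_S = 14.2 + 42.6 * cos(1.326450)
= 24.51 mN/m

24.51


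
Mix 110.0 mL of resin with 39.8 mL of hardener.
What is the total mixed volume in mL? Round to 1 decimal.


Total = 110.0 + 39.8 = 149.8 mL

149.8


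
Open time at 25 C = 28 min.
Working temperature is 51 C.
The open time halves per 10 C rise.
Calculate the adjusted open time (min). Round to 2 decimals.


factor = 2^((51 - 25) / 10) = 6.0629
ot = 28 / 6.0629 = 4.62 min

4.62


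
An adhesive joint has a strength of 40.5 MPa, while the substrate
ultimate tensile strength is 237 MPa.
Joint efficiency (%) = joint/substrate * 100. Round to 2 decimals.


Efficiency = 40.5 / 237 * 100
= 17.09%

17.09


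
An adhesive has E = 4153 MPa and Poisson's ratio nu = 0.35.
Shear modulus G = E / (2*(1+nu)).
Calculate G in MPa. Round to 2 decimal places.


G = 4153 / (2*(1+0.35))
= 4153 / 2.70
= 1538.15 MPa

1538.15


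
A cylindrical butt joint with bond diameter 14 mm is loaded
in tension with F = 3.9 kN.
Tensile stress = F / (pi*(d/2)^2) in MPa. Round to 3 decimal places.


Area = pi * (14/2)^2 = 153.9380 mm^2
Stress = 3.9*1000 / 153.9380
= 25.335 MPa

25.335


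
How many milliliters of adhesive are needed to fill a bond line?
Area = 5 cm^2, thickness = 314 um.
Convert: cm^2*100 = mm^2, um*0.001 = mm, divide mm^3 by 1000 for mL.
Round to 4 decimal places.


= (5 * 100) * (314 * 0.001) / 1000
= 0.1570 mL

0.1570


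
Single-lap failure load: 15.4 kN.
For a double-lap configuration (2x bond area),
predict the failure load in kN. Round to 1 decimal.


Failure load = 15.4 * 2 = 30.8 kN

30.8


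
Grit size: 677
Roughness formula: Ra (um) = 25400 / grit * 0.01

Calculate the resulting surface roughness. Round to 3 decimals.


Ra = 25400 / 677 * 0.01
= 0.375 um

0.375


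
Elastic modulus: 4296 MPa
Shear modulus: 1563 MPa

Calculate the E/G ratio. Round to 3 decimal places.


E / G = 4296 / 1563 = 2.749

2.749


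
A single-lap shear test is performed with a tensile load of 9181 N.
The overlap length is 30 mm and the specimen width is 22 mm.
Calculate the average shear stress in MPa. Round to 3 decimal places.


Shear stress = F / (overlap * width)
= 9181 / (30 * 22)
= 9181 / 660
= 13.911 MPa

13.911


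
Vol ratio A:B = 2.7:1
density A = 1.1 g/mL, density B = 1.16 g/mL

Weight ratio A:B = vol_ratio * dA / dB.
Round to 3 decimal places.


Weight ratio = 2.7 * 1.1 / 1.16
= 2.560

2.560


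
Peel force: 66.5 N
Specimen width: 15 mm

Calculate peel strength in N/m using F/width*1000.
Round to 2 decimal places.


Peel strength = 66.5 / 15 * 1000 = 4433.33 N/m

4433.33


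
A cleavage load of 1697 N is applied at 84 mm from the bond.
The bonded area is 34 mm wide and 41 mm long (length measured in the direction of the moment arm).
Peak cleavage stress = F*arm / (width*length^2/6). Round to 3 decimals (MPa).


Moment = 1697 * 84 = 142548 N*mm
Section modulus = 34 * 1681 / 6 = 57154 / 6 mm^3
Stress = 142548 / (57154 / 6) = 855288 / 57154
= 14.965 MPa

14.965


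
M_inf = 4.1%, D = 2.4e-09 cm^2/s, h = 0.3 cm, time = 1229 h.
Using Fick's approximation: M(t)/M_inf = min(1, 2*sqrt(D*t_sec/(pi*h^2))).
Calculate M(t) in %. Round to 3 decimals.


t = 4424400 s
ratio = min(1, 2*sqrt(2.4e-09*4424400/(pi*0.0900)))
= 0.387585
M(t) = 4.1 * 0.387585 = 1.589%

1.589


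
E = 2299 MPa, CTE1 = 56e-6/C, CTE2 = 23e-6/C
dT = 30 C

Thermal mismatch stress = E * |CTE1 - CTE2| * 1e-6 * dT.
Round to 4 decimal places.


= 2299 * 33e-6 * 30
= 2.2760 MPa

2.2760


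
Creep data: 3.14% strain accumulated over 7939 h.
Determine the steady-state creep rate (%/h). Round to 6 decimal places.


Rate = 3.14 / 7939 = 0.000396 %/h

0.000396


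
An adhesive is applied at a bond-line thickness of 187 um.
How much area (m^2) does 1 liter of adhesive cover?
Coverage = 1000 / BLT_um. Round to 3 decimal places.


Coverage = 1000 / 187 = 5.348 m^2

5.348


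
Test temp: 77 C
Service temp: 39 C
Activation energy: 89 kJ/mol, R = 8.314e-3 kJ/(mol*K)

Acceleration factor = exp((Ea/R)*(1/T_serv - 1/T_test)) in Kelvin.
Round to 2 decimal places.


AF = exp((89/0.008314)*(1/312.15 - 1/350.15))
= 41.34

41.34


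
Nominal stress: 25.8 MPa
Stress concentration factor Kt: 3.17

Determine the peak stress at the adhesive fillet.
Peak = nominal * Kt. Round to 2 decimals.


Peak stress = 25.8 * 3.17
= 81.79 MPa

81.79


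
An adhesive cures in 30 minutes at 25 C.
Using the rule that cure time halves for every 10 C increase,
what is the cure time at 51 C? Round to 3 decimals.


Factor = 2^((51 - 25) / 10) = 6.0629
Cure time = 30 / 6.0629
= 4.948 minutes

4.948


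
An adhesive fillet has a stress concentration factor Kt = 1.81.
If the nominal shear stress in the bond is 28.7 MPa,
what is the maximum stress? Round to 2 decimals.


Max stress = 28.7 * 1.81 = 51.95 MPa

51.95


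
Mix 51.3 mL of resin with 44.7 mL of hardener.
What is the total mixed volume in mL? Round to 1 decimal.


Total = 51.3 + 44.7 = 96.0 mL

96.0


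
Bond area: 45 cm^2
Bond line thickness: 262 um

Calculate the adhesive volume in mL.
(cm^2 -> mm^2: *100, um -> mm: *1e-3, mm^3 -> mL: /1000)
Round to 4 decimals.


V = 45*100 * 262*1e-3 / 1000
= 1.1790 mL

1.1790


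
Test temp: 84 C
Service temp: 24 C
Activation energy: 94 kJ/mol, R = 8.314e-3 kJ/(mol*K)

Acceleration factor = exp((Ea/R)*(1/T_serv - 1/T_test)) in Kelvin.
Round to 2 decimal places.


AF = exp((94/0.008314)*(1/297.15 - 1/357.15))
= 597.10

597.10


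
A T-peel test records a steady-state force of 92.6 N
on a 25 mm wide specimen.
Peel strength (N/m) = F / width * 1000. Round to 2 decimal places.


Peel strength = 92.6 / 25 * 1000
= 3704.00 N/m

3704.00


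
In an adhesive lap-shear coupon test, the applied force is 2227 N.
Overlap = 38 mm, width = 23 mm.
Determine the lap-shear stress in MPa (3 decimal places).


stress = F / (overlap * width)
= 2227 / (38 * 23)
= 2.548 MPa

2.548


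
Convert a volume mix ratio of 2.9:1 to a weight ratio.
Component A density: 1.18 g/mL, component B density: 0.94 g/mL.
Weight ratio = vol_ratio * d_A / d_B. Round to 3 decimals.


= 2.9 * 1.18 / 0.94 = 3.640

3.640


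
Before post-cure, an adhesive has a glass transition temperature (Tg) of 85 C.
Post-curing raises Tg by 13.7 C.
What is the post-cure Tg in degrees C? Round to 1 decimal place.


Tg_post = Tg_base + delta_Tg
= 85 + 13.7
= 98.7 C

98.7


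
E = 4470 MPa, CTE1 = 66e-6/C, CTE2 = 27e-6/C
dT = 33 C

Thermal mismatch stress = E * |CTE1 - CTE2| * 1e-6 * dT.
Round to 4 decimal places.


= 4470 * 39e-6 * 33
= 5.7529 MPa

5.7529


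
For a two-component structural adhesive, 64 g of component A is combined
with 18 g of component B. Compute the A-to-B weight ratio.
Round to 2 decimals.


Weight ratio A:B = 64 / 18
= 3.56

3.56


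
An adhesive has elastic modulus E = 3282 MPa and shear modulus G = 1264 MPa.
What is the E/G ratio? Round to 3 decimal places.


E/G = 3282 / 1264 = 2.597

2.597


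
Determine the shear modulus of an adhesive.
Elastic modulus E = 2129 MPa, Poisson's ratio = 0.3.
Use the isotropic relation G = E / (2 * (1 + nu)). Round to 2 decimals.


G = 2129 / (2*(1+0.3)) = 2129 / 2.60
= 818.85 MPa

818.85


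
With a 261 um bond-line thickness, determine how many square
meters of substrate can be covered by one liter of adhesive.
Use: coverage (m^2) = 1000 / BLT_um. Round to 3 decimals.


Coverage = 1000 / 261 = 3.831 m^2

3.831


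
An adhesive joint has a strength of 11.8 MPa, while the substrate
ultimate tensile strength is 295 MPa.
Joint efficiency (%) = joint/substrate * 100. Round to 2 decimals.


Efficiency = 11.8 / 295 * 100
= 4.00%

4.00


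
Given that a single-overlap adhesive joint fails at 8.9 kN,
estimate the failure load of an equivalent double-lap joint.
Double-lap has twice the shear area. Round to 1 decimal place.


Double-lap factor = 2
Expected load = 8.9 * 2 = 17.8 kN

17.8


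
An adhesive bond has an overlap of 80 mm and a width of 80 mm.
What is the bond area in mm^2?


Bond area = overlap * width
= 80 * 80
= 6400 mm^2

6400


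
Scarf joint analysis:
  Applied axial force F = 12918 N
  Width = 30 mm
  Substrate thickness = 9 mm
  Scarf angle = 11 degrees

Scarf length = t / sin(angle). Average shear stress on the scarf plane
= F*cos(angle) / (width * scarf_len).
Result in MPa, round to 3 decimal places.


Scarf length = 9 / sin(11 deg) = 47.1676 mm
cos(11 deg) = 0.981627
Shear = 12918 * 0.981627 / (30 * 47.1676)
= 8.961 MPa

8.961


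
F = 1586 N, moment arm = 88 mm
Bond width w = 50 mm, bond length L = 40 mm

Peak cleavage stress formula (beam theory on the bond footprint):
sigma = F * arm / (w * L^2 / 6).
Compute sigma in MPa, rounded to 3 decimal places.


sigma = (1586 * 88) / (50 * 1600 / 6)
= 139568 * 6 / 80000
= 837408 / 80000
= 10.468 MPa

10.468


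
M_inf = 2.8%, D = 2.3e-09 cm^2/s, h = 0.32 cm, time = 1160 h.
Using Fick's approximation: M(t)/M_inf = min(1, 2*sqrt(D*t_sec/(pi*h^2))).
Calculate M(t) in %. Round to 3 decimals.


t = 4176000 s
ratio = min(1, 2*sqrt(2.3e-09*4176000/(pi*0.1024)))
= 0.345581
M(t) = 2.8 * 0.345581 = 0.968%

0.968


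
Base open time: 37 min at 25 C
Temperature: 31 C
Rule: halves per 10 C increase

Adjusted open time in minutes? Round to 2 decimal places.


Acceleration = 2^((31-25)/10) = 1.5157
Open time = 37 / 1.5157 = 24.41 min

24.41


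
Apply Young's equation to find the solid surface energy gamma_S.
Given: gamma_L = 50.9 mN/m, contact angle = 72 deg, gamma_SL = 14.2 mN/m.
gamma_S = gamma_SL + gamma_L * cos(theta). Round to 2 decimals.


theta_rad = 72 * pi/180 = 1.256637
gamma_S = 14.2 + 50.9 * cos(1.256637)
= 29.93 mN/m

29.93


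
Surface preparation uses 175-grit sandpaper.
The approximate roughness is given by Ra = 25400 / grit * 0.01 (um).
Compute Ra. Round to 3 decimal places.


Ra = 25400 / 175 * 0.01
= 254 / 175
= 1.451 um

1.451


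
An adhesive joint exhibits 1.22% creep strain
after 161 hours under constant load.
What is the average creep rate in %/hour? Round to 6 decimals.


Creep rate = strain / time
= 1.22 / 161
= 0.007578 %/h

0.007578


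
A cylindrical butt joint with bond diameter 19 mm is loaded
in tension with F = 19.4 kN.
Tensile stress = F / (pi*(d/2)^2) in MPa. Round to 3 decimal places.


Area = pi * (19/2)^2 = 283.5287 mm^2
Stress = 19.4*1000 / 283.5287
= 68.423 MPa

68.423


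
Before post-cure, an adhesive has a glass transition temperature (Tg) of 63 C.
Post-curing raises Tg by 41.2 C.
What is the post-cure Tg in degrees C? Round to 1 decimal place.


Tg_post = Tg_base + delta_Tg
= 63 + 41.2
= 104.2 C

104.2


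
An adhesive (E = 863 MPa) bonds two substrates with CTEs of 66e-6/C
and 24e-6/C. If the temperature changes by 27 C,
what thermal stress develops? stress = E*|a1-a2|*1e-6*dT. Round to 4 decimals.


Stress = 863 * |66 - 24| * 1e-6 * 27
= 0.9786 MPa

0.9786


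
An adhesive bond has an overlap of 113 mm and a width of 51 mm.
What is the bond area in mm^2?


Bond area = overlap * width
= 113 * 51
= 5763 mm^2

5763


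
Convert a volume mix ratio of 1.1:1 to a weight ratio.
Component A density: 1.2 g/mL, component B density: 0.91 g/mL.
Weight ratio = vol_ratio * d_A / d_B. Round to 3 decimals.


= 1.1 * 1.2 / 0.91 = 1.451

1.451


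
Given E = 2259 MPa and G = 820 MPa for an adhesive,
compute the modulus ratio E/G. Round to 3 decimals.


E/G ratio = 2259 / 820 = 2.755

2.755


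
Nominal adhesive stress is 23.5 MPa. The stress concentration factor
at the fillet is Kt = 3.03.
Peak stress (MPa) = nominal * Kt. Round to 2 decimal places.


Peak = 23.5 * 3.03 = 71.21 MPa

71.21


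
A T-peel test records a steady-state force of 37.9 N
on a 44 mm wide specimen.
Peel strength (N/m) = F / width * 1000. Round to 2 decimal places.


Peel strength = 37.9 / 44 * 1000
= 861.36 N/m

861.36


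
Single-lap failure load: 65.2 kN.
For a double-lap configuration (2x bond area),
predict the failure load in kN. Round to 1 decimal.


Failure load = 65.2 * 2 = 130.4 kN

130.4


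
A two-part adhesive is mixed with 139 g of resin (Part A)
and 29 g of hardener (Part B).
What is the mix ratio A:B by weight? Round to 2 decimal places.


Mix ratio = mass_A / mass_B
= 139 / 29
= 4.79

4.79


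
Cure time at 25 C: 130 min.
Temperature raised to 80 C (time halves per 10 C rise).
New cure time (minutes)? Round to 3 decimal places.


Acceleration factor = 2^(55/10) = 45.2548
New time = 130 / 45.2548 = 2.873 min

2.873


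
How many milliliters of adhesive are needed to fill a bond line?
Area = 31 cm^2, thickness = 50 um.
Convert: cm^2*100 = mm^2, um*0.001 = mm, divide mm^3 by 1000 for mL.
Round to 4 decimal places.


= (31 * 100) * (50 * 0.001) / 1000
= 0.1550 mL

0.1550


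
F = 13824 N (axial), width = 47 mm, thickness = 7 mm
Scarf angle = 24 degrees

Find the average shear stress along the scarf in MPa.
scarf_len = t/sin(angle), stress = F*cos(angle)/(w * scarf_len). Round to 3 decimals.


scarf_len = 7/sin(24 deg) = 17.2102
cos(24 deg) = 0.913545
stress = 13824*0.913545/(47*17.2102) = 15.613 MPa

15.613


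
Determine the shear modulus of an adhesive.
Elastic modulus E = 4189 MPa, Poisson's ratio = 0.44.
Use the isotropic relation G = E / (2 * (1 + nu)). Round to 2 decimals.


G = 4189 / (2*(1+0.44)) = 4189 / 2.88
= 1454.51 MPa

1454.51


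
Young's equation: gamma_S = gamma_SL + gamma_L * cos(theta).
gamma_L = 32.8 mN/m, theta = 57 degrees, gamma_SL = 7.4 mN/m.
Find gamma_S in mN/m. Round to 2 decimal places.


cos(57 deg) = 0.544639
gamma_S = 7.4 + 32.8 * 0.544639
= 25.26 mN/m

25.26


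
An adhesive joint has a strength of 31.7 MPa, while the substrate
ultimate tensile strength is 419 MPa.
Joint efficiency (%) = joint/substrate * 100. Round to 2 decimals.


Efficiency = 31.7 / 419 * 100
= 7.57%

7.57


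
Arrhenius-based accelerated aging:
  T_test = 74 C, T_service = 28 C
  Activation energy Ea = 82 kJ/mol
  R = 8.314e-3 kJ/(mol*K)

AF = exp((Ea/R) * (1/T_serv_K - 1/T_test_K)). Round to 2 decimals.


T_test_K = 347.15, T_serv_K = 301.15
AF = exp((82/8.314e-3) * (1/301.15 - 1/347.15))
= 76.69

76.69


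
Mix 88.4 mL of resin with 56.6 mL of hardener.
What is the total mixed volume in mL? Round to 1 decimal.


Total = 88.4 + 56.6 = 145.0 mL

145.0


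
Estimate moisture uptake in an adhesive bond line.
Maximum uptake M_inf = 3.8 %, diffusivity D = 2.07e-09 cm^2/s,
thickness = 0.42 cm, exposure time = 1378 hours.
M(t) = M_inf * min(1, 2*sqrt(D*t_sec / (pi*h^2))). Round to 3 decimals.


Convert time: 1378 h = 4960800 s
ratio = min(1, 2*sqrt(2.07e-09*4960800/(pi*0.42^2)))
= 0.272249
M(t) = 3.8 * 0.272249 = 1.035%

1.035


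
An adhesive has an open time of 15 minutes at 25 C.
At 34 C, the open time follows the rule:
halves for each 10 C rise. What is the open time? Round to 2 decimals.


Factor = 2^((34-25)/10) = 1.8661
Open time = 15 / 1.8661 = 8.04 min

8.04


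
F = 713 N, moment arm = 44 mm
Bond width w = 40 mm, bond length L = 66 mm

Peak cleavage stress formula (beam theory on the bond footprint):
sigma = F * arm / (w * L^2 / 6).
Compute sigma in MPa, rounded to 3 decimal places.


sigma = (713 * 44) / (40 * 4356 / 6)
= 31372 * 6 / 174240
= 188232 / 174240
= 1.080 MPa

1.080


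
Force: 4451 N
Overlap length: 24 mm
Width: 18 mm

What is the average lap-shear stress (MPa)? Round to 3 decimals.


Average shear stress = F / (overlap * width)
= 4451 / (24 * 18)
= 10.303 MPa

10.303


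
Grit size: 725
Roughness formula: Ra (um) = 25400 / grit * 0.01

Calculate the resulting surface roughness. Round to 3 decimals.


Ra = 25400 / 725 * 0.01
= 0.350 um

0.350


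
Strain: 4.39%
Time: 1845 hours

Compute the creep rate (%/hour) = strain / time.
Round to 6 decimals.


Creep rate = 4.39 / 1845
= 0.002379 %/h

0.002379


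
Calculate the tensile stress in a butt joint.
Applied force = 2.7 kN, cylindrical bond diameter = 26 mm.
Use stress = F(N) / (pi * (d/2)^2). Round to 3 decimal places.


A = pi * 13.0^2 = 530.9292 mm^2
sigma = 2700.0 / 530.9292 = 5.085 MPa

5.085


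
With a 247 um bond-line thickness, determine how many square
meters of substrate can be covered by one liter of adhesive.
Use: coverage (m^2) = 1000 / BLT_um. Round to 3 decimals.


Coverage = 1000 / 247 = 4.049 m^2

4.049


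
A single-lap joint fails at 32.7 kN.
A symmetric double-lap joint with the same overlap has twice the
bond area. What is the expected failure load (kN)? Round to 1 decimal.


Double-lap load = 2 * 32.7 = 65.4 kN

65.4


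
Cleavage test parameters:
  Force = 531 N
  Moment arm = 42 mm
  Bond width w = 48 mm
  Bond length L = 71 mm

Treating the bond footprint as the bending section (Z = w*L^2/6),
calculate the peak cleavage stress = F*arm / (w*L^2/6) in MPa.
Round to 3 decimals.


M = 531 * 42 = 22302 N*mm
Z = 48 * 71^2 / 6 = 241968 / 6 mm^3
sigma = M / Z = 6 * 22302 / 241968 = 133812 / 241968
= 0.553 MPa

0.553


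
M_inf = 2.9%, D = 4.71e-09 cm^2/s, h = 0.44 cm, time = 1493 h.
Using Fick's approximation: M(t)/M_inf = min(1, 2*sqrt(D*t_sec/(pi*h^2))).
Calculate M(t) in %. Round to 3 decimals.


t = 5374800 s
ratio = min(1, 2*sqrt(4.71e-09*5374800/(pi*0.1936)))
= 0.408032
M(t) = 2.9 * 0.408032 = 1.183%

1.183


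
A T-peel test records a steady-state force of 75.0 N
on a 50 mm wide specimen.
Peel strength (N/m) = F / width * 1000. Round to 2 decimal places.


Peel strength = 75.0 / 50 * 1000
= 1500.00 N/m

1500.00


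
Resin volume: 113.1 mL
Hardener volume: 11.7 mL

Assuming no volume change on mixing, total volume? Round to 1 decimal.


V_total = 113.1 + 11.7 = 124.8 mL

124.8


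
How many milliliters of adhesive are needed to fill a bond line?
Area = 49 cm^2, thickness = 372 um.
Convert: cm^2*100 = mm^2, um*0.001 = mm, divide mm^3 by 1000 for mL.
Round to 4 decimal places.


= (49 * 100) * (372 * 0.001) / 1000
= 1.8228 mL

1.8228


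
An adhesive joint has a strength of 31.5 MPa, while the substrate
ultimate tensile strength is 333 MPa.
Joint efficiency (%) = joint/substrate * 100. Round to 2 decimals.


Efficiency = 31.5 / 333 * 100
= 9.46%

9.46


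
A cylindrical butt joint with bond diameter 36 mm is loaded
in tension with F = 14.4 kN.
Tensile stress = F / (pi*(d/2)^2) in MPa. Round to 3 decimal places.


Area = pi * (36/2)^2 = 1017.8760 mm^2
Stress = 14.4*1000 / 1017.8760
= 14.147 MPa

14.147


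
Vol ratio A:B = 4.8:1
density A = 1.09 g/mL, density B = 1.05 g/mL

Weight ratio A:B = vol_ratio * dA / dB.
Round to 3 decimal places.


Weight ratio = 4.8 * 1.09 / 1.05
= 4.983

4.983


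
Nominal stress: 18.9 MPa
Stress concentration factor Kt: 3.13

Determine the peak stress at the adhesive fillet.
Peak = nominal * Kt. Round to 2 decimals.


Peak stress = 18.9 * 3.13
= 59.16 MPa

59.16


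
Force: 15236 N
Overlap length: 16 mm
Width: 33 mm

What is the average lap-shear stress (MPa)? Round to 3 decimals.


Average shear stress = F / (overlap * width)
= 15236 / (16 * 33)
= 28.856 MPa

28.856


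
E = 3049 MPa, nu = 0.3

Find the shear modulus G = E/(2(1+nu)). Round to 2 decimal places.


G = 3049 / (2 * 1.30)
= 1172.69 MPa

1172.69


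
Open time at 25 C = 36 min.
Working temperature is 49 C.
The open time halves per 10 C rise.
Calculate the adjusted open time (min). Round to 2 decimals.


factor = 2^((49 - 25) / 10) = 5.2780
ot = 36 / 5.2780 = 6.82 min

6.82


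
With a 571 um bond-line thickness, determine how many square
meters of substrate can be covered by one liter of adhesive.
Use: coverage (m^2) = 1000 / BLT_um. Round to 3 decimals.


Coverage = 1000 / 571 = 1.751 m^2

1.751


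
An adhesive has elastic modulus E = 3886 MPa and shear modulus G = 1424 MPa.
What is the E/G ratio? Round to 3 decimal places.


E/G = 3886 / 1424 = 2.729

2.729


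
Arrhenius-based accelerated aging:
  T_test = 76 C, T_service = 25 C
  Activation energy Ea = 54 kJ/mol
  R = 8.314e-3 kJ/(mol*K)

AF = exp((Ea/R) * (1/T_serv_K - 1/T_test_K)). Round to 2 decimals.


T_test_K = 349.15, T_serv_K = 298.15
AF = exp((54/8.314e-3) * (1/298.15 - 1/349.15))
= 24.10

24.10
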